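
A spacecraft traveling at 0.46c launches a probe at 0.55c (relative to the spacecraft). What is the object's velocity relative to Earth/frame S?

u = (u' + v)/(1 + u'v/c²)
Numerator: 0.55 + 0.46 = 1.01
Denominator: 1 + 0.253 = 1.253
u = 1.01/1.253 = 0.8061c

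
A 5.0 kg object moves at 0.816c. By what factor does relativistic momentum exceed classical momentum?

p_rel = γmv, p_class = mv
Ratio = γ = 1/√(1 - 0.816²) = 1.730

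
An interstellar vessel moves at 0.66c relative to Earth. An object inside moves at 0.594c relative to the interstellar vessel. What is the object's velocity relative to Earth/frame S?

u = (u' + v)/(1 + u'v/c²)
Numerator: 0.594 + 0.66 = 1.254
Denominator: 1 + 0.39204 = 1.39204
u = 1.254/1.39204 = 0.9008c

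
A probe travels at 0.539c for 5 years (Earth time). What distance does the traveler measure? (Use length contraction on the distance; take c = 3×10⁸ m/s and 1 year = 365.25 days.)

Earth distance: d = v × t = 0.539c × 5 yr = 2.551×10¹⁶ m
γ = 1.187
d' = d/γ = 2.551×10¹⁶/1.187 = 2.149×10¹⁶ m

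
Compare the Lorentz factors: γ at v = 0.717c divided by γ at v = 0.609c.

γ₁ = 1/√(1 - 0.717²) = 1.435
γ₂ = 1/√(1 - 0.609²) = 1.261
γ₁/γ₂ = 1.435/1.261 = 1.138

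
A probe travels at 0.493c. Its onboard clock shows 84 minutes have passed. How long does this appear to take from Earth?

Proper time Δt₀ = 84 minutes
γ = 1/√(1 - 0.493²) = 1.1494
Δt = γΔt₀ = 1.1494 × 84 = 96.55 minutes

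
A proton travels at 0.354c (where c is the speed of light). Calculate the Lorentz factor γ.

v/c = 0.354, so (v/c)² = 0.125316
1 - (v/c)² = 0.874684
γ = 1/√(0.874684) = 1.069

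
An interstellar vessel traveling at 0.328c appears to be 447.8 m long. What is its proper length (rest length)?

Contracted length L = 447.8 m
γ = 1/√(1 - 0.328²) = 1.0586
L₀ = γL = 1.0586 × 447.8 = 474.0 m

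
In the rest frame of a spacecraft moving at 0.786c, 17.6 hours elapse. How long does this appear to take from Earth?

Proper time Δt₀ = 17.6 hours
γ = 1/√(1 - 0.786²) = 1.6175
Δt = γΔt₀ = 1.6175 × 17.6 = 28.47 hours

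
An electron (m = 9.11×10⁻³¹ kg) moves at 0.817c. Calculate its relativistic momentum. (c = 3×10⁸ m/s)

γ = 1/√(1 - 0.817²) = 1.734
v = 0.817 × 3×10⁸ = 2.451×10⁸ m/s
p = γmv = 1.734 × 9.11×10⁻³¹ × 2.451×10⁸ = 3.872×10⁻²² kg·m/s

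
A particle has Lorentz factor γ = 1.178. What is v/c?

From γ = 1/√(1 - v²/c²):
1/γ² = 1/1.178² = 0.7206
v²/c² = 1 - 0.7206 = 0.2794
v/c = √(0.2794) = 0.5286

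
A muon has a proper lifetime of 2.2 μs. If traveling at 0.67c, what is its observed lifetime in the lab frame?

Proper lifetime τ₀ = 2.2 μs
γ = 1/√(1 - 0.67²) = 1.3471
τ = γτ₀ = 1.3471 × 2.2 μs = 2.964 μs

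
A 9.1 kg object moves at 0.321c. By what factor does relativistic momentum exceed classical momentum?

p_rel = γmv, p_class = mv
Ratio = γ = 1/√(1 - 0.321²) = 1.056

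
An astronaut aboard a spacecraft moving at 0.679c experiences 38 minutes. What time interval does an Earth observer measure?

Proper time Δt₀ = 38 minutes
γ = 1/√(1 - 0.679²) = 1.362
Δt = γΔt₀ = 1.362 × 38 = 51.76 minutes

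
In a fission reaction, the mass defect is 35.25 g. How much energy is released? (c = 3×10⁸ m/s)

Convert mass defect: Δm = 35.25 g = 0.03525 kg
E = Δm·c² = 0.03525 × (3×10⁸)²
= 0.03525 × 9×10¹⁶ = 3.173×10¹⁵ J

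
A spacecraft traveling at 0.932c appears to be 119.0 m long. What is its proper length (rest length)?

Contracted length L = 119.0 m
γ = 1/√(1 - 0.932²) = 2.759
L₀ = γL = 2.759 × 119.0 = 328.3 m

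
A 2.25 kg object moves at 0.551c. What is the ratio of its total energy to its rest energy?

E = γmc², E₀ = mc²
E/E₀ = γ = 1/√(1 - 0.551²) = 1.198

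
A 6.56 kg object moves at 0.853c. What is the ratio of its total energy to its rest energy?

E = γmc², E₀ = mc²
E/E₀ = γ = 1/√(1 - 0.853²) = 1.916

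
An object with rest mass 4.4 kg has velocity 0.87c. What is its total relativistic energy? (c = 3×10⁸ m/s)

γ = 1/√(1 - 0.87²) = 2.0282
mc² = 4.4 × (3×10⁸)² = 3.960×10¹⁷ J
E = γmc² = 2.0282 × 3.960×10¹⁷ = 8.032×10¹⁷ J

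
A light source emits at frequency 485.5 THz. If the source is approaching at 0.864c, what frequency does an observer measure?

β = v/c = 0.864
(1+β)/(1-β) = 1.864/0.136 = 13.706
Doppler factor = √(13.706) = 3.702
f_obs = 485.5 × 3.702 = 1797 THz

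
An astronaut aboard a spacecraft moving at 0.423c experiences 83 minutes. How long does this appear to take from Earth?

Proper time Δt₀ = 83 minutes
γ = 1/√(1 - 0.423²) = 1.1036
Δt = γΔt₀ = 1.1036 × 83 = 91.60 minutes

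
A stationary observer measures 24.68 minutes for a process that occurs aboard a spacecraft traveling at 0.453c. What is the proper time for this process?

Dilated time Δt = 24.68 minutes
γ = 1/√(1 - 0.453²) = 1.122
Δt₀ = Δt/γ = 24.68/1.122 = 22.00 minutes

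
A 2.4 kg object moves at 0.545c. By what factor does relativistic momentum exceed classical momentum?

p_rel = γmv, p_class = mv
Ratio = γ = 1/√(1 - 0.545²) = 1.193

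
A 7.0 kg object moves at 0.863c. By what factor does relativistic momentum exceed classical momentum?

p_rel = γmv, p_class = mv
Ratio = γ = 1/√(1 - 0.863²) = 1.979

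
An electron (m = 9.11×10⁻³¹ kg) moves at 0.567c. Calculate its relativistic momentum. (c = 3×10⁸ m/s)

γ = 1/√(1 - 0.567²) = 1.214
v = 0.567 × 3×10⁸ = 1.701×10⁸ m/s
p = γmv = 1.214 × 9.11×10⁻³¹ × 1.701×10⁸ = 1.881×10⁻²² kg·m/s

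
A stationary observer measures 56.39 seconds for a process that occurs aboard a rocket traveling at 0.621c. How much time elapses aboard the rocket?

Dilated time Δt = 56.39 seconds
γ = 1/√(1 - 0.621²) = 1.2758
Δt₀ = Δt/γ = 56.39/1.2758 = 44.20 seconds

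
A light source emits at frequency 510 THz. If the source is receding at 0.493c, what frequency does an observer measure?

β = v/c = 0.493
(1-β)/(1+β) = 0.507/1.493 = 0.33958
Doppler factor = √(0.33958) = 0.5827
f_obs = 510 × 0.5827 = 297.2 THz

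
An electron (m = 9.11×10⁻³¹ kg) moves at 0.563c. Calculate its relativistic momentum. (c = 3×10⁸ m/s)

γ = 1/√(1 - 0.563²) = 1.210
v = 0.563 × 3×10⁸ = 1.689×10⁸ m/s
p = γmv = 1.210 × 9.11×10⁻³¹ × 1.689×10⁸ = 1.862×10⁻²² kg·m/s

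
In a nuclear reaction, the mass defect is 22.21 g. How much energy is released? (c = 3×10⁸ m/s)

Convert mass defect: Δm = 22.21 g = 0.02221 kg
E = Δm·c² = 0.02221 × (3×10⁸)²
= 0.02221 × 9×10¹⁶ = 1.999×10¹⁵ J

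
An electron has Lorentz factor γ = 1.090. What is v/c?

From γ = 1/√(1 - v²/c²):
1/γ² = 1/1.090² = 0.8417
v²/c² = 1 - 0.8417 = 0.1583
v/c = √(0.1583) = 0.3979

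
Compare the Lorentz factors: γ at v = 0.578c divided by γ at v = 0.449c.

γ₁ = 1/√(1 - 0.578²) = 1.225
γ₂ = 1/√(1 - 0.449²) = 1.119
γ₁/γ₂ = 1.225/1.119 = 1.095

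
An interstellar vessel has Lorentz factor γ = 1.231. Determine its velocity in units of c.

From γ = 1/√(1 - v²/c²):
1/γ² = 1/1.231² = 0.6599
v²/c² = 1 - 0.6599 = 0.3401
v/c = √(0.3401) = 0.5832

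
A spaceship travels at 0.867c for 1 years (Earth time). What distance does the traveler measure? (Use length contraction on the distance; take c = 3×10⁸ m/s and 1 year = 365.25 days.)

Earth distance: d = v × t = 0.867c × 1 yr = 8.208×10¹⁵ m
γ = 2.007
d' = d/γ = 8.208×10¹⁵/2.007 = 4.090×10¹⁵ m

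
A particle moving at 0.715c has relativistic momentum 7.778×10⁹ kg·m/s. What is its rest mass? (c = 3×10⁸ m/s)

γ = 1/√(1 - 0.715²) = 1.4304
v = 0.715 × 3×10⁸ = 2.145×10⁸ m/s
m = p/(γv) = 7.778×10⁹/(1.4304 × 2.145×10⁸) = 25.35 kg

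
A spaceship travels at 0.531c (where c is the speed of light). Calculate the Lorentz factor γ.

v/c = 0.531, so (v/c)² = 0.281961
1 - (v/c)² = 0.718039
γ = 1/√(0.718039) = 1.180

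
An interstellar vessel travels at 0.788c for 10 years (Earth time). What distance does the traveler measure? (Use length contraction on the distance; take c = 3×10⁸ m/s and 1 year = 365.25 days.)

Earth distance: d = v × t = 0.788c × 10 yr = 7.4602×10¹⁶ m
γ = 1.6242
d' = d/γ = 7.4602×10¹⁶/1.6242 = 4.593×10¹⁶ m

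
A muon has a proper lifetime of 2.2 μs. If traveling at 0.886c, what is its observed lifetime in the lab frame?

Proper lifetime τ₀ = 2.2 μs
γ = 1/√(1 - 0.886²) = 2.157
τ = γτ₀ = 2.157 × 2.2 μs = 4.745 μs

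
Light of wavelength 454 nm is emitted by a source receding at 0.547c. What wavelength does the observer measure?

β = 0.547
Wavelength Doppler factor = √(1.547/0.453) = √(3.415) = 1.848
λ_obs = 454 × 1.848 = 839.0 nm (redshift)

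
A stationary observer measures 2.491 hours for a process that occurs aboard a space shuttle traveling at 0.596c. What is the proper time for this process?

Dilated time Δt = 2.491 hours
γ = 1/√(1 - 0.596²) = 1.2454
Δt₀ = Δt/γ = 2.491/1.2454 = 2.000 hours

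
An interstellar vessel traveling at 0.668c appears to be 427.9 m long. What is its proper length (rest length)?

Contracted length L = 427.9 m
γ = 1/√(1 - 0.668²) = 1.3438
L₀ = γL = 1.3438 × 427.9 = 575.0 m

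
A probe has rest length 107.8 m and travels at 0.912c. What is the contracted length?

Proper length L₀ = 107.8 m
γ = 1/√(1 - 0.912²) = 2.438
L = L₀/γ = 107.8/2.438 = 44.22 m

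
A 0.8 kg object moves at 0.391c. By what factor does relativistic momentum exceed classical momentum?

p_rel = γmv, p_class = mv
Ratio = γ = 1/√(1 - 0.391²) = 1.086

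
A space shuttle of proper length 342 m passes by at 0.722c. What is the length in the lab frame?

Proper length L₀ = 342 m
γ = 1/√(1 - 0.722²) = 1.4453
L = L₀/γ = 342/1.4453 = 236.6 m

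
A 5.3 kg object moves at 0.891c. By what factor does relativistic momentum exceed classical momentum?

p_rel = γmv, p_class = mv
Ratio = γ = 1/√(1 - 0.891²) = 2.203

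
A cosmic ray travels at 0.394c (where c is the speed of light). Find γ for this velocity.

v/c = 0.394, so (v/c)² = 0.155236
1 - (v/c)² = 0.844764
γ = 1/√(0.844764) = 1.088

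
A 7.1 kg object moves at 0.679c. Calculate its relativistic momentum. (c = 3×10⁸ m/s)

γ = 1/√(1 - 0.679²) = 1.362
v = 0.679 × 3×10⁸ = 2.037×10⁸ m/s
p = γmv = 1.362 × 7.1 × 2.037×10⁸ = 1.970×10⁹ kg·m/s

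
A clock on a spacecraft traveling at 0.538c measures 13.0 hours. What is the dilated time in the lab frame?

Proper time Δt₀ = 13.0 hours
γ = 1/√(1 - 0.538²) = 1.186
Δt = γΔt₀ = 1.186 × 13.0 = 15.42 hours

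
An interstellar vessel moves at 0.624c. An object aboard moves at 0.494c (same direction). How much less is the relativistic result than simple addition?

Classical: u' + v = 0.494 + 0.624 = 1.118c
Relativistic: u = (0.494 + 0.624)/(1 + 0.308256) = 1.118/1.308256 = 0.8546c
Difference: 1.118 - 0.8546 = 0.2634c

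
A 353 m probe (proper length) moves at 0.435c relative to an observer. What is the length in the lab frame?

Proper length L₀ = 353 m
γ = 1/√(1 - 0.435²) = 1.11058
L = L₀/γ = 353/1.11058 = 317.9 m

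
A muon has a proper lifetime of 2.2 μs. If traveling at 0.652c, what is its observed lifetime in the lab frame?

Proper lifetime τ₀ = 2.2 μs
γ = 1/√(1 - 0.652²) = 1.319
τ = γτ₀ = 1.319 × 2.2 μs = 2.902 μs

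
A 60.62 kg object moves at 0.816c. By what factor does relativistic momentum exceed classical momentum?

p_rel = γmv, p_class = mv
Ratio = γ = 1/√(1 - 0.816²) = 1.730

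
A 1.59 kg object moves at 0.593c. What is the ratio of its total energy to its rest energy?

E = γmc², E₀ = mc²
E/E₀ = γ = 1/√(1 - 0.593²) = 1.242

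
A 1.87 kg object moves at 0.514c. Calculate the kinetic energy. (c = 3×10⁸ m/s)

γ = 1/√(1 - 0.514²) = 1.1658
γ - 1 = 0.1658
KE = (γ-1)mc² = 0.1658 × 1.87 × (3×10⁸)² = 2.790×10¹⁶ J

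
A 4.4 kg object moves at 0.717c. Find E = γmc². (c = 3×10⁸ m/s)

γ = 1/√(1 - 0.717²) = 1.4346
mc² = 4.4 × (3×10⁸)² = 3.960×10¹⁷ J
E = γmc² = 1.4346 × 3.960×10¹⁷ = 5.681×10¹⁷ J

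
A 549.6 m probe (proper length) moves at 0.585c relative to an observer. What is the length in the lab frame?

Proper length L₀ = 549.6 m
γ = 1/√(1 - 0.585²) = 1.233
L = L₀/γ = 549.6/1.233 = 445.7 m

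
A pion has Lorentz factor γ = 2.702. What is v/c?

From γ = 1/√(1 - v²/c²):
1/γ² = 1/2.702² = 0.1370
v²/c² = 1 - 0.1370 = 0.8630
v/c = √(0.8630) = 0.9290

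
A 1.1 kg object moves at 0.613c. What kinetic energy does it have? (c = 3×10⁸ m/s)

γ = 1/√(1 - 0.613²) = 1.2657
γ - 1 = 0.2657
KE = (γ-1)mc² = 0.2657 × 1.1 × (3×10⁸)² = 2.630×10¹⁶ J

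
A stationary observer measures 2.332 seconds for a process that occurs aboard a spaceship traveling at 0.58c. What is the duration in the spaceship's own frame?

Dilated time Δt = 2.332 seconds
γ = 1/√(1 - 0.58²) = 1.2276
Δt₀ = Δt/γ = 2.332/1.2276 = 1.900 seconds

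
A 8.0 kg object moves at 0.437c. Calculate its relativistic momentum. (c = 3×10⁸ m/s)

γ = 1/√(1 - 0.437²) = 1.112
v = 0.437 × 3×10⁸ = 1.311×10⁸ m/s
p = γmv = 1.112 × 8.0 × 1.311×10⁸ = 1.166×10⁹ kg·m/s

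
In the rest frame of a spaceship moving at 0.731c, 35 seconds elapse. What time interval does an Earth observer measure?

Proper time Δt₀ = 35 seconds
γ = 1/√(1 - 0.731²) = 1.4655
Δt = γΔt₀ = 1.4655 × 35 = 51.29 seconds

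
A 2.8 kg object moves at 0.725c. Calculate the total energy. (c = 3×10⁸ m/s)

γ = 1/√(1 - 0.725²) = 1.452
mc² = 2.8 × (3×10⁸)² = 2.520×10¹⁷ J
E = γmc² = 1.452 × 2.520×10¹⁷ = 3.659×10¹⁷ J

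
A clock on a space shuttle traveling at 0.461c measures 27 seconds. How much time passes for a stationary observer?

Proper time Δt₀ = 27 seconds
γ = 1/√(1 - 0.461²) = 1.127
Δt = γΔt₀ = 1.127 × 27 = 30.43 seconds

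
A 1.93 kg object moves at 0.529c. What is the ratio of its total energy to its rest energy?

E = γmc², E₀ = mc²
E/E₀ = γ = 1/√(1 - 0.529²) = 1.178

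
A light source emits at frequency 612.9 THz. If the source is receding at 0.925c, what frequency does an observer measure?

β = v/c = 0.925
(1-β)/(1+β) = 0.075/1.925 = 0.03896
Doppler factor = √(0.03896) = 0.1974
f_obs = 612.9 × 0.1974 = 121.0 THz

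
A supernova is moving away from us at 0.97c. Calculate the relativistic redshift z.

β = 0.97
(1+β)/(1-β) = 1.97/0.03 = 65.6667
√(65.6667) = 8.103
z = 8.103 - 1 = 7.103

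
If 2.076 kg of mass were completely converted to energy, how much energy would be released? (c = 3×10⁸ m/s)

Using E = mc²:
c² = (3×10⁸)² = 9×10¹⁶ m²/s²
E = 2.076 × 9×10¹⁶ = 1.868×10¹⁷ J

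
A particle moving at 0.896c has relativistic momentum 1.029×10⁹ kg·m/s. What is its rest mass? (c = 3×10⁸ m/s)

γ = 1/√(1 - 0.896²) = 2.252
v = 0.896 × 3×10⁸ = 2.688×10⁸ m/s
m = p/(γv) = 1.029×10⁹/(2.252 × 2.688×10⁸) = 1.700 kg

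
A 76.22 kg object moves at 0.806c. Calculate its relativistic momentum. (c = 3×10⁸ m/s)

γ = 1/√(1 - 0.806²) = 1.6894
v = 0.806 × 3×10⁸ = 2.418×10⁸ m/s
p = γmv = 1.6894 × 76.22 × 2.418×10⁸ = 3.114×10¹⁰ kg·m/s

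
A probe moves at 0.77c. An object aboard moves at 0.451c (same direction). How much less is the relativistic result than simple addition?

Classical: u' + v = 0.451 + 0.77 = 1.221c
Relativistic: u = (0.451 + 0.77)/(1 + 0.34727) = 1.221/1.34727 = 0.9063c
Difference: 1.221 - 0.9063 = 0.3147c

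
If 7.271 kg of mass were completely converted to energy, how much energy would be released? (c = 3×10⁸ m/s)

Using E = mc²:
c² = (3×10⁸)² = 9×10¹⁶ m²/s²
E = 7.271 × 9×10¹⁶ = 6.544×10¹⁷ J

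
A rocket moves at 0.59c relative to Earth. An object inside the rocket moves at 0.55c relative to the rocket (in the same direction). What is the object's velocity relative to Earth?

u = (u' + v)/(1 + u'v/c²)
Numerator: 0.55 + 0.59 = 1.14
Denominator: 1 + 0.3245 = 1.3245
u = 1.14/1.3245 = 0.8607c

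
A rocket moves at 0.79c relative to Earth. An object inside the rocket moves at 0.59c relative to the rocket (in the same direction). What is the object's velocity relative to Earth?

u = (u' + v)/(1 + u'v/c²)
Numerator: 0.59 + 0.79 = 1.38
Denominator: 1 + 0.4661 = 1.4661
u = 1.38/1.4661 = 0.9413c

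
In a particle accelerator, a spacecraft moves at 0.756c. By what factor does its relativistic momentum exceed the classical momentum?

p_rel = γmv, p_class = mv
Ratio = γ = 1/√(1 - 0.756²)
= 1/√(0.428464) = 1.528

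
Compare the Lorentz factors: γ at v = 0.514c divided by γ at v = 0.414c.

γ₁ = 1/√(1 - 0.514²) = 1.166
γ₂ = 1/√(1 - 0.414²) = 1.099
γ₁/γ₂ = 1.166/1.099 = 1.061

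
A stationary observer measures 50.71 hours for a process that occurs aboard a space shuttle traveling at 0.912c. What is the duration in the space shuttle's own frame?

Dilated time Δt = 50.71 hours
γ = 1/√(1 - 0.912²) = 2.438
Δt₀ = Δt/γ = 50.71/2.438 = 20.80 hours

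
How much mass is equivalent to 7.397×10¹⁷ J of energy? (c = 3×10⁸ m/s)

From E = mc², we get m = E/c²
c² = (3×10⁸)² = 9×10¹⁶ m²/s²
m = 7.397×10¹⁷ / 9×10¹⁶ = 8.219 kg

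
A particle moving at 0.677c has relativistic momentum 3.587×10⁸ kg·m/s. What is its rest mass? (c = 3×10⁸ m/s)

γ = 1/√(1 - 0.677²) = 1.359
v = 0.677 × 3×10⁸ = 2.031×10⁸ m/s
m = p/(γv) = 3.587×10⁸/(1.359 × 2.031×10⁸) = 1.300 kg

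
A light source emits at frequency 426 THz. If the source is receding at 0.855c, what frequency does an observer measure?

β = v/c = 0.855
(1-β)/(1+β) = 0.145/1.855 = 0.07817
Doppler factor = √(0.07817) = 0.2796
f_obs = 426 × 0.2796 = 119.1 THz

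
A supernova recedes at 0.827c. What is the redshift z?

β = 0.827
(1+β)/(1-β) = 1.827/0.173 = 10.56
√(10.56) = 3.250
z = 3.250 - 1 = 2.250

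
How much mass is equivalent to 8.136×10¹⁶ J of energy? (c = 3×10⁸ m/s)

From E = mc², we get m = E/c²
c² = (3×10⁸)² = 9×10¹⁶ m²/s²
m = 8.136×10¹⁶ / 9×10¹⁶ = 0.9040 kg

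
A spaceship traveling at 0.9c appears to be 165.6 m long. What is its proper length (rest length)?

Contracted length L = 165.6 m
γ = 1/√(1 - 0.9²) = 2.294
L₀ = γL = 2.294 × 165.6 = 379.9 m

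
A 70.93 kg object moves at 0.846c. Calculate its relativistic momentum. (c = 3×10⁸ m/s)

γ = 1/√(1 - 0.846²) = 1.8755
v = 0.846 × 3×10⁸ = 2.538×10⁸ m/s
p = γmv = 1.8755 × 70.93 × 2.538×10⁸ = 3.376×10¹⁰ kg·m/s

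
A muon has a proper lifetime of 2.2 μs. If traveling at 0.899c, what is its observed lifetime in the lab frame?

Proper lifetime τ₀ = 2.2 μs
γ = 1/√(1 - 0.899²) = 2.283
τ = γτ₀ = 2.283 × 2.2 μs = 5.023 μs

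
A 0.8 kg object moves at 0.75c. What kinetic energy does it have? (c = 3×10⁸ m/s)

γ = 1/√(1 - 0.75²) = 1.51186
γ - 1 = 0.51186
KE = (γ-1)mc² = 0.51186 × 0.8 × (3×10⁸)² = 3.685×10¹⁶ J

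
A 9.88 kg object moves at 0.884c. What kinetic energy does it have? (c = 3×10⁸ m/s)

γ = 1/√(1 - 0.884²) = 2.139
γ - 1 = 1.139
KE = (γ-1)mc² = 1.139 × 9.88 × (3×10⁸)² = 1.013×10¹⁸ J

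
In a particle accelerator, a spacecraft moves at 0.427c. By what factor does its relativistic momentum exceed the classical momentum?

p_rel = γmv, p_class = mv
Ratio = γ = 1/√(1 - 0.427²)
= 1/√(0.817671) = 1.106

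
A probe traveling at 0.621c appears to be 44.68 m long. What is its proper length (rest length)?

Contracted length L = 44.68 m
γ = 1/√(1 - 0.621²) = 1.2758
L₀ = γL = 1.2758 × 44.68 = 57.00 m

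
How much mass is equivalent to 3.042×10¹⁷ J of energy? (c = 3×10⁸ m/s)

From E = mc², we get m = E/c²
c² = (3×10⁸)² = 9×10¹⁶ m²/s²
m = 3.042×10¹⁷ / 9×10¹⁶ = 3.380 kg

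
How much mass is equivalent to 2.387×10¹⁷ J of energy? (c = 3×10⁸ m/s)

From E = mc², we get m = E/c²
c² = (3×10⁸)² = 9×10¹⁶ m²/s²
m = 2.387×10¹⁷ / 9×10¹⁶ = 2.652 kg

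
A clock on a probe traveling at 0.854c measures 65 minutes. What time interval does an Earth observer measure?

Proper time Δt₀ = 65 minutes
γ = 1/√(1 - 0.854²) = 1.922
Δt = γΔt₀ = 1.922 × 65 = 124.9 minutes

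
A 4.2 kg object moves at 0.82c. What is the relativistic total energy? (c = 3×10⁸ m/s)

γ = 1/√(1 - 0.82²) = 1.747
mc² = 4.2 × (3×10⁸)² = 3.780×10¹⁷ J
E = γmc² = 1.747 × 3.780×10¹⁷ = 6.604×10¹⁷ J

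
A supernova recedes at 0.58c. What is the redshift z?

β = 0.58
(1+β)/(1-β) = 1.58/0.42 = 3.762
√(3.762) = 1.9396
z = 1.9396 - 1 = 0.9396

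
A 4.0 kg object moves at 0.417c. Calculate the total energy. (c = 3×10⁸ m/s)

γ = 1/√(1 - 0.417²) = 1.1002
mc² = 4.0 × (3×10⁸)² = 3.600×10¹⁷ J
E = γmc² = 1.1002 × 3.600×10¹⁷ = 3.961×10¹⁷ J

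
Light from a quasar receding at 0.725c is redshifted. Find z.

β = 0.725
(1+β)/(1-β) = 1.725/0.275 = 6.273
√(6.273) = 2.505
z = 2.505 - 1 = 1.505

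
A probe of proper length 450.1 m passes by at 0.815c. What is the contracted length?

Proper length L₀ = 450.1 m
γ = 1/√(1 - 0.815²) = 1.726
L = L₀/γ = 450.1/1.726 = 260.8 m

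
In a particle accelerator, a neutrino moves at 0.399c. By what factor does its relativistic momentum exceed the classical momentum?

p_rel = γmv, p_class = mv
Ratio = γ = 1/√(1 - 0.399²)
= 1/√(0.840799) = 1.091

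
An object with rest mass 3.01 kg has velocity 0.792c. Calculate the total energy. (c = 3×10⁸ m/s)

γ = 1/√(1 - 0.792²) = 1.638
mc² = 3.01 × (3×10⁸)² = 2.709×10¹⁷ J
E = γmc² = 1.638 × 2.709×10¹⁷ = 4.437×10¹⁷ J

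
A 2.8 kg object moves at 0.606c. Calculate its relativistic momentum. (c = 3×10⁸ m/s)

γ = 1/√(1 - 0.606²) = 1.257
v = 0.606 × 3×10⁸ = 1.818×10⁸ m/s
p = γmv = 1.257 × 2.8 × 1.818×10⁸ = 6.399×10⁸ kg·m/s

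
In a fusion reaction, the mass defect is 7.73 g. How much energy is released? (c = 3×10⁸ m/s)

Convert mass defect: Δm = 7.73 g = 0.00773 kg
E = Δm·c² = 0.00773 × (3×10⁸)²
= 0.00773 × 9×10¹⁶ = 6.957×10¹⁴ J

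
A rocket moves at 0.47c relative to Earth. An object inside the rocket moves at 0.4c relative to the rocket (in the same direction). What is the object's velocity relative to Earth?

u = (u' + v)/(1 + u'v/c²)
Numerator: 0.4 + 0.47 = 0.87
Denominator: 1 + 0.188 = 1.188
u = 0.87/1.188 = 0.7323c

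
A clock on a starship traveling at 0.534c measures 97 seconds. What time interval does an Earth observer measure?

Proper time Δt₀ = 97 seconds
γ = 1/√(1 - 0.534²) = 1.1828
Δt = γΔt₀ = 1.1828 × 97 = 114.7 seconds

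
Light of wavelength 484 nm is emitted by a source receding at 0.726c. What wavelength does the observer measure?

β = 0.726
Wavelength Doppler factor = √(1.726/0.274) = √(6.299) = 2.510
λ_obs = 484 × 2.510 = 1215 nm (redshift)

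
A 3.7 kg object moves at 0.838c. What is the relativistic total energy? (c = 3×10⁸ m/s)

γ = 1/√(1 - 0.838²) = 1.8326
mc² = 3.7 × (3×10⁸)² = 3.330×10¹⁷ J
E = γmc² = 1.8326 × 3.330×10¹⁷ = 6.103×10¹⁷ J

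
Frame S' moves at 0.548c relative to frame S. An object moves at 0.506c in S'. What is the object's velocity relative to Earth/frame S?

u = (u' + v)/(1 + u'v/c²)
Numerator: 0.506 + 0.548 = 1.054
Denominator: 1 + 0.277288 = 1.277288
u = 1.054/1.277288 = 0.8252c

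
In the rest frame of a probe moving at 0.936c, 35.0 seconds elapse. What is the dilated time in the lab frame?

Proper time Δt₀ = 35.0 seconds
γ = 1/√(1 - 0.936²) = 2.8409
Δt = γΔt₀ = 2.8409 × 35.0 = 99.43 seconds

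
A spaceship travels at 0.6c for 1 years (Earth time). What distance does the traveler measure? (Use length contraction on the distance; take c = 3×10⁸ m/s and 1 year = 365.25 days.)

Earth distance: d = v × t = 0.6c × 1 yr = 5.680×10¹⁵ m
γ = 1.250
d' = d/γ = 5.680×10¹⁵/1.250 = 4.544×10¹⁵ m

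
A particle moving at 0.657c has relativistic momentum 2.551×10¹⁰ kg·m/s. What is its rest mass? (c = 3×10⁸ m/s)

γ = 1/√(1 - 0.657²) = 1.3265
v = 0.657 × 3×10⁸ = 1.971×10⁸ m/s
m = p/(γv) = 2.551×10¹⁰/(1.3265 × 1.971×10⁸) = 97.57 kg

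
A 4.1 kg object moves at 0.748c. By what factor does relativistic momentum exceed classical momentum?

p_rel = γmv, p_class = mv
Ratio = γ = 1/√(1 - 0.748²) = 1.507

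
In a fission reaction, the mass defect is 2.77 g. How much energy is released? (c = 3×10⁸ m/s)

Convert mass defect: Δm = 2.77 g = 0.00277 kg
E = Δm·c² = 0.00277 × (3×10⁸)²
= 0.00277 × 9×10¹⁶ = 2.493×10¹⁴ J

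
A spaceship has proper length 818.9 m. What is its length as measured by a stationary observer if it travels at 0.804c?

Proper length L₀ = 818.9 m
γ = 1/√(1 - 0.804²) = 1.682
L = L₀/γ = 818.9/1.682 = 486.9 m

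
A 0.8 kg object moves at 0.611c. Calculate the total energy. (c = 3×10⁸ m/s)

γ = 1/√(1 - 0.611²) = 1.2632
mc² = 0.8 × (3×10⁸)² = 7.200×10¹⁶ J
E = γmc² = 1.2632 × 7.200×10¹⁶ = 9.095×10¹⁶ J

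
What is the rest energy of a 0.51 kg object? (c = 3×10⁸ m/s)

c² = (3×10⁸)² = 9.000×10¹⁶ m²/s²
E₀ = mc² = 0.51 × 9.000×10¹⁶ = 4.590×10¹⁶ J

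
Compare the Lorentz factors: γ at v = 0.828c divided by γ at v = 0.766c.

γ₁ = 1/√(1 - 0.828²) = 1.783
γ₂ = 1/√(1 - 0.766²) = 1.556
γ₁/γ₂ = 1.783/1.556 = 1.146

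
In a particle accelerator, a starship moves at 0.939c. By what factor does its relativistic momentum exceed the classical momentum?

p_rel = γmv, p_class = mv
Ratio = γ = 1/√(1 - 0.939²)
= 1/√(0.118279) = 2.908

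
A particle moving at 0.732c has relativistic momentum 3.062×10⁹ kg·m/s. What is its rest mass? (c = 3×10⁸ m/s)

γ = 1/√(1 - 0.732²) = 1.4678
v = 0.732 × 3×10⁸ = 2.196×10⁸ m/s
m = p/(γv) = 3.062×10⁹/(1.4678 × 2.196×10⁸) = 9.500 kg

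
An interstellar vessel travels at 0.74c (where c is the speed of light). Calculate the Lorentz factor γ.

v/c = 0.74, so (v/c)² = 0.5476
1 - (v/c)² = 0.4524
γ = 1/√(0.4524) = 1.487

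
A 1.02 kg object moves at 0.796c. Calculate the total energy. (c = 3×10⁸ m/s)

γ = 1/√(1 - 0.796²) = 1.652
mc² = 1.02 × (3×10⁸)² = 9.180×10¹⁶ J
E = γmc² = 1.652 × 9.180×10¹⁶ = 1.517×10¹⁷ J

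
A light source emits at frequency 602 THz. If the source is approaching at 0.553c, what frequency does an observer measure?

β = v/c = 0.553
(1+β)/(1-β) = 1.553/0.447 = 3.474
Doppler factor = √(3.474) = 1.864
f_obs = 602 × 1.864 = 1122 THz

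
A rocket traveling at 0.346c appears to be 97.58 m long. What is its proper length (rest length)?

Contracted length L = 97.58 m
γ = 1/√(1 - 0.346²) = 1.066
L₀ = γL = 1.066 × 97.58 = 104.0 m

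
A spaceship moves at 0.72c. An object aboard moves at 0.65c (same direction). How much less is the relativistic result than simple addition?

Classical: u' + v = 0.65 + 0.72 = 1.37c
Relativistic: u = (0.65 + 0.72)/(1 + 0.468) = 1.37/1.468 = 0.9332c
Difference: 1.37 - 0.9332 = 0.4368c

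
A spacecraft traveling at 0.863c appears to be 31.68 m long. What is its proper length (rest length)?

Contracted length L = 31.68 m
γ = 1/√(1 - 0.863²) = 1.9794
L₀ = γL = 1.9794 × 31.68 = 62.71 m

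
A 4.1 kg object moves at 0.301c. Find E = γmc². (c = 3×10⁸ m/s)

γ = 1/√(1 - 0.301²) = 1.0486
mc² = 4.1 × (3×10⁸)² = 3.690×10¹⁷ J
E = γmc² = 1.0486 × 3.690×10¹⁷ = 3.869×10¹⁷ J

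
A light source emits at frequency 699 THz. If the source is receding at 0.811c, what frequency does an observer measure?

β = v/c = 0.811
(1-β)/(1+β) = 0.189/1.811 = 0.1044
Doppler factor = √(0.1044) = 0.3231
f_obs = 699 × 0.3231 = 225.8 THz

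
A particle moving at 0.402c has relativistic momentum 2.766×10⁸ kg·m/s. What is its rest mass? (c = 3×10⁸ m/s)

γ = 1/√(1 - 0.402²) = 1.092
v = 0.402 × 3×10⁸ = 1.206×10⁸ m/s
m = p/(γv) = 2.766×10⁸/(1.092 × 1.206×10⁸) = 2.100 kg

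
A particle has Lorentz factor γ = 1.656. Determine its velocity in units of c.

From γ = 1/√(1 - v²/c²):
1/γ² = 1/1.656² = 0.3647
v²/c² = 1 - 0.3647 = 0.6353
v/c = √(0.6353) = 0.7971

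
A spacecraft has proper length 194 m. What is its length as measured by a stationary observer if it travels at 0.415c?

Proper length L₀ = 194 m
γ = 1/√(1 - 0.415²) = 1.099
L = L₀/γ = 194/1.099 = 176.5 m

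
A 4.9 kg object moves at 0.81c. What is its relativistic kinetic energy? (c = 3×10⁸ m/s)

γ = 1/√(1 - 0.81²) = 1.7052
γ - 1 = 0.7052
KE = (γ-1)mc² = 0.7052 × 4.9 × (3×10⁸)² = 3.110×10¹⁷ J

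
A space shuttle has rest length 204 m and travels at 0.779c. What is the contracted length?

Proper length L₀ = 204 m
γ = 1/√(1 - 0.779²) = 1.595
L = L₀/γ = 204/1.595 = 127.9 m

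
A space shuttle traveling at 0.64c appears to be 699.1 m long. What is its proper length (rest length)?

Contracted length L = 699.1 m
γ = 1/√(1 - 0.64²) = 1.3014
L₀ = γL = 1.3014 × 699.1 = 909.8 m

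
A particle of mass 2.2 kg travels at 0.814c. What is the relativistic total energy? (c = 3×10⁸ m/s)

γ = 1/√(1 - 0.814²) = 1.7216
mc² = 2.2 × (3×10⁸)² = 1.980×10¹⁷ J
E = γmc² = 1.7216 × 1.980×10¹⁷ = 3.409×10¹⁷ J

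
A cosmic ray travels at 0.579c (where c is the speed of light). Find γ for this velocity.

v/c = 0.579, so (v/c)² = 0.335241
1 - (v/c)² = 0.664759
γ = 1/√(0.664759) = 1.227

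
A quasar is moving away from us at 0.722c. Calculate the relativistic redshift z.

β = 0.722
(1+β)/(1-β) = 1.722/0.278 = 6.194
√(6.194) = 2.489
z = 2.489 - 1 = 1.489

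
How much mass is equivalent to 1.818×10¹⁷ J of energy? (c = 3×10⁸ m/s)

From E = mc², we get m = E/c²
c² = (3×10⁸)² = 9×10¹⁶ m²/s²
m = 1.818×10¹⁷ / 9×10¹⁶ = 2.020 kg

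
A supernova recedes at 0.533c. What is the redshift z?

β = 0.533
(1+β)/(1-β) = 1.533/0.467 = 3.2827
√(3.2827) = 1.8118
z = 1.8118 - 1 = 0.8118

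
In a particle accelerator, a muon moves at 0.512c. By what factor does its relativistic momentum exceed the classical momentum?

p_rel = γmv, p_class = mv
Ratio = γ = 1/√(1 - 0.512²)
= 1/√(0.737856) = 1.164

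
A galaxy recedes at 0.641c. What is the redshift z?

β = 0.641
(1+β)/(1-β) = 1.641/0.359 = 4.571
√(4.571) = 2.138
z = 2.138 - 1 = 1.138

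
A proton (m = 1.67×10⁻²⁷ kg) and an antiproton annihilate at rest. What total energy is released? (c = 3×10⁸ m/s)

Both particles have the same rest mass, so total mass = 2m
E = 2m·c² = 2 × 1.67×10⁻²⁷ × (3×10⁸)²
= 2 × 1.67×10⁻²⁷ × 9×10¹⁶
= 3.006×10⁻¹⁰ J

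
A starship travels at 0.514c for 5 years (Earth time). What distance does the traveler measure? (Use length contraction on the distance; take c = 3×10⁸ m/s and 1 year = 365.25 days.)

Earth distance: d = v × t = 0.514c × 5 yr = 2.433×10¹⁶ m
γ = 1.166
d' = d/γ = 2.433×10¹⁶/1.166 = 2.087×10¹⁶ m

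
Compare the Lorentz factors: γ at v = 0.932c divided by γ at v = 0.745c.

γ₁ = 1/√(1 - 0.932²) = 2.7589
γ₂ = 1/√(1 - 0.745²) = 1.4991
γ₁/γ₂ = 2.7589/1.4991 = 1.840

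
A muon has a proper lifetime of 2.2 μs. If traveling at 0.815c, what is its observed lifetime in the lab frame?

Proper lifetime τ₀ = 2.2 μs
γ = 1/√(1 - 0.815²) = 1.726
τ = γτ₀ = 1.726 × 2.2 μs = 3.797 μs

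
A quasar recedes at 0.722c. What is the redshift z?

β = 0.722
(1+β)/(1-β) = 1.722/0.278 = 6.194
√(6.194) = 2.489
z = 2.489 - 1 = 1.489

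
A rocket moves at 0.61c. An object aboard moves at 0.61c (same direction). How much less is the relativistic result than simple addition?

Classical: u' + v = 0.61 + 0.61 = 1.22c
Relativistic: u = (0.61 + 0.61)/(1 + 0.3721) = 1.22/1.3721 = 0.8891c
Difference: 1.22 - 0.8891 = 0.3309c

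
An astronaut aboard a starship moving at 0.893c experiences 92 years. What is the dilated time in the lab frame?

Proper time Δt₀ = 92 years
γ = 1/√(1 - 0.893²) = 2.222
Δt = γΔt₀ = 2.222 × 92 = 204.4 years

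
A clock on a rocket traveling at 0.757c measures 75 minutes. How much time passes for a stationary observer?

Proper time Δt₀ = 75 minutes
γ = 1/√(1 - 0.757²) = 1.530
Δt = γΔt₀ = 1.530 × 75 = 114.8 minutes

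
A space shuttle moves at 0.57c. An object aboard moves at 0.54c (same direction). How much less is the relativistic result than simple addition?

Classical: u' + v = 0.54 + 0.57 = 1.11c
Relativistic: u = (0.54 + 0.57)/(1 + 0.3078) = 1.11/1.3078 = 0.8488c
Difference: 1.11 - 0.8488 = 0.2612c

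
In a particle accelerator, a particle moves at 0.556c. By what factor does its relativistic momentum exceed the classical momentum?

p_rel = γmv, p_class = mv
Ratio = γ = 1/√(1 - 0.556²)
= 1/√(0.690864) = 1.203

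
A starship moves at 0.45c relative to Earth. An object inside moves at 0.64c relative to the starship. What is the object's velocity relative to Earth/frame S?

u = (u' + v)/(1 + u'v/c²)
Numerator: 0.64 + 0.45 = 1.09
Denominator: 1 + 0.288 = 1.288
u = 1.09/1.288 = 0.8463c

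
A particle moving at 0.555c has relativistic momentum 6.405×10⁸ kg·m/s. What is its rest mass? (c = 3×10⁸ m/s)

γ = 1/√(1 - 0.555²) = 1.202
v = 0.555 × 3×10⁸ = 1.665×10⁸ m/s
m = p/(γv) = 6.405×10⁸/(1.202 × 1.665×10⁸) = 3.200 kg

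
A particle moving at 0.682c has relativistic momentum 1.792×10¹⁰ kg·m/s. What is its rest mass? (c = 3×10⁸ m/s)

γ = 1/√(1 - 0.682²) = 1.3673
v = 0.682 × 3×10⁸ = 2.046×10⁸ m/s
m = p/(γv) = 1.792×10¹⁰/(1.3673 × 2.046×10⁸) = 64.06 kg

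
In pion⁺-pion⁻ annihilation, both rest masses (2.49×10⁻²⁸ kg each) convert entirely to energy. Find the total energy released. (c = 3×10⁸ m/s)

Both particles have the same rest mass, so total mass = 2m
E = 2m·c² = 2 × 2.49×10⁻²⁸ × (3×10⁸)²
= 2 × 2.49×10⁻²⁸ × 9×10¹⁶
= 4.482×10⁻¹¹ J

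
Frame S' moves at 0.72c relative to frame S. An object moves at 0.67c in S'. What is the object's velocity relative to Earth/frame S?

u = (u' + v)/(1 + u'v/c²)
Numerator: 0.67 + 0.72 = 1.39
Denominator: 1 + 0.4824 = 1.4824
u = 1.39/1.4824 = 0.9377c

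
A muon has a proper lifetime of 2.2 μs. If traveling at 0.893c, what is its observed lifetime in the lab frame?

Proper lifetime τ₀ = 2.2 μs
γ = 1/√(1 - 0.893²) = 2.222
τ = γτ₀ = 2.222 × 2.2 μs = 4.888 μs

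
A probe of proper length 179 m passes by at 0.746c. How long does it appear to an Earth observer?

Proper length L₀ = 179 m
γ = 1/√(1 - 0.746²) = 1.502
L = L₀/γ = 179/1.502 = 119.2 m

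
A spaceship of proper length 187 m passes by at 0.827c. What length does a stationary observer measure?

Proper length L₀ = 187 m
γ = 1/√(1 - 0.827²) = 1.779
L = L₀/γ = 187/1.779 = 105.1 m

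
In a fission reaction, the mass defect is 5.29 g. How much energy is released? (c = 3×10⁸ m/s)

Convert mass defect: Δm = 5.29 g = 0.00529 kg
E = Δm·c² = 0.00529 × (3×10⁸)²
= 0.00529 × 9×10¹⁶ = 4.761×10¹⁴ J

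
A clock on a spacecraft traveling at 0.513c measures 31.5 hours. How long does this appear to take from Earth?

Proper time Δt₀ = 31.5 hours
γ = 1/√(1 - 0.513²) = 1.165
Δt = γΔt₀ = 1.165 × 31.5 = 36.70 hours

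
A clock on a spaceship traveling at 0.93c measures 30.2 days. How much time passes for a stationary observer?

Proper time Δt₀ = 30.2 days
γ = 1/√(1 - 0.93²) = 2.7206
Δt = γΔt₀ = 2.7206 × 30.2 = 82.16 days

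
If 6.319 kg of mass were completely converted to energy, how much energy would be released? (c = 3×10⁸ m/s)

Using E = mc²:
c² = (3×10⁸)² = 9×10¹⁶ m²/s²
E = 6.319 × 9×10¹⁶ = 5.687×10¹⁷ J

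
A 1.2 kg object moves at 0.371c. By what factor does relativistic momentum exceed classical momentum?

p_rel = γmv, p_class = mv
Ratio = γ = 1/√(1 - 0.371²) = 1.077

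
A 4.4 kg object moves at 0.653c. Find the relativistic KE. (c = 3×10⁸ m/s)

γ = 1/√(1 - 0.653²) = 1.3204
γ - 1 = 0.3204
KE = (γ-1)mc² = 0.3204 × 4.4 × (3×10⁸)² = 1.269×10¹⁷ J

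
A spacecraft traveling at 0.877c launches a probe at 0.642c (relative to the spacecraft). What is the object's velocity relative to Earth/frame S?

u = (u' + v)/(1 + u'v/c²)
Numerator: 0.642 + 0.877 = 1.519
Denominator: 1 + 0.563034 = 1.563034
u = 1.519/1.563034 = 0.9718c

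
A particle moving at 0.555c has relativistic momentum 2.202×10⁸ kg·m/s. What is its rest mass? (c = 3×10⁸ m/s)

γ = 1/√(1 - 0.555²) = 1.202
v = 0.555 × 3×10⁸ = 1.665×10⁸ m/s
m = p/(γv) = 2.202×10⁸/(1.202 × 1.665×10⁸) = 1.100 kg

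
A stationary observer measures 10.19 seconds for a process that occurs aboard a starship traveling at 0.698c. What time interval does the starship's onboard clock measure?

Dilated time Δt = 10.19 seconds
γ = 1/√(1 - 0.698²) = 1.3965
Δt₀ = Δt/γ = 10.19/1.3965 = 7.297 seconds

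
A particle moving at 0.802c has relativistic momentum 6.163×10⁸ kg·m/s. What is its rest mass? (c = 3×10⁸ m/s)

γ = 1/√(1 - 0.802²) = 1.674
v = 0.802 × 3×10⁸ = 2.406×10⁸ m/s
m = p/(γv) = 6.163×10⁸/(1.674 × 2.406×10⁸) = 1.530 kg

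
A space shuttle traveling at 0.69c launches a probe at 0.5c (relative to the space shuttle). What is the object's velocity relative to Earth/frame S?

u = (u' + v)/(1 + u'v/c²)
Numerator: 0.5 + 0.69 = 1.19
Denominator: 1 + 0.345 = 1.345
u = 1.19/1.345 = 0.8848c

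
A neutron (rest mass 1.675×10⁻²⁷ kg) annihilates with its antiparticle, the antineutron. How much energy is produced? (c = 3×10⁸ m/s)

Both particles have the same rest mass, so total mass = 2m
E = 2m·c² = 2 × 1.675×10⁻²⁷ × (3×10⁸)²
= 2 × 1.675×10⁻²⁷ × 9×10¹⁶
= 3.015×10⁻¹⁰ J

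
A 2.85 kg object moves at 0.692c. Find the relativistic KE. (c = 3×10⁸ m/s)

γ = 1/√(1 - 0.692²) = 1.38524
γ - 1 = 0.38524
KE = (γ-1)mc² = 0.38524 × 2.85 × (3×10⁸)² = 9.881×10¹⁶ J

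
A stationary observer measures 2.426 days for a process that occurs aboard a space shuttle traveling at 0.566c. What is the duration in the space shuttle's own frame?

Dilated time Δt = 2.426 days
γ = 1/√(1 - 0.566²) = 1.213
Δt₀ = Δt/γ = 2.426/1.213 = 2.000 days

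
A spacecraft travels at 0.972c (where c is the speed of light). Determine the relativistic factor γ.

v/c = 0.972, so (v/c)² = 0.944784
1 - (v/c)² = 0.055216
γ = 1/√(0.055216) = 4.256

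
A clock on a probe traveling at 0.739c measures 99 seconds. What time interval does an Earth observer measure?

Proper time Δt₀ = 99 seconds
γ = 1/√(1 - 0.739²) = 1.484
Δt = γΔt₀ = 1.484 × 99 = 146.9 seconds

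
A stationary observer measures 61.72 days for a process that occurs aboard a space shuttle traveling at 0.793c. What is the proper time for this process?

Dilated time Δt = 61.72 days
γ = 1/√(1 - 0.793²) = 1.6414
Δt₀ = Δt/γ = 61.72/1.6414 = 37.60 days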